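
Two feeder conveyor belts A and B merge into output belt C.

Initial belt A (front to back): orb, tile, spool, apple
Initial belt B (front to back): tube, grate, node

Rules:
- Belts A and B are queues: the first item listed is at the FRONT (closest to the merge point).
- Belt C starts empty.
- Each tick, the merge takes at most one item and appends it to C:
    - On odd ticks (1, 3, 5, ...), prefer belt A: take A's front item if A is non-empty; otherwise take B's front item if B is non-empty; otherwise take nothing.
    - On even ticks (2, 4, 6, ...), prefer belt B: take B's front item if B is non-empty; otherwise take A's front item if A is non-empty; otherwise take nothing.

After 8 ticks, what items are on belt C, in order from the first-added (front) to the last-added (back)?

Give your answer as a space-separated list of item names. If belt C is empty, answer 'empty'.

Tick 1: prefer A, take orb from A; A=[tile,spool,apple] B=[tube,grate,node] C=[orb]
Tick 2: prefer B, take tube from B; A=[tile,spool,apple] B=[grate,node] C=[orb,tube]
Tick 3: prefer A, take tile from A; A=[spool,apple] B=[grate,node] C=[orb,tube,tile]
Tick 4: prefer B, take grate from B; A=[spool,apple] B=[node] C=[orb,tube,tile,grate]
Tick 5: prefer A, take spool from A; A=[apple] B=[node] C=[orb,tube,tile,grate,spool]
Tick 6: prefer B, take node from B; A=[apple] B=[-] C=[orb,tube,tile,grate,spool,node]
Tick 7: prefer A, take apple from A; A=[-] B=[-] C=[orb,tube,tile,grate,spool,node,apple]
Tick 8: prefer B, both empty, nothing taken; A=[-] B=[-] C=[orb,tube,tile,grate,spool,node,apple]

Answer: orb tube tile grate spool node apple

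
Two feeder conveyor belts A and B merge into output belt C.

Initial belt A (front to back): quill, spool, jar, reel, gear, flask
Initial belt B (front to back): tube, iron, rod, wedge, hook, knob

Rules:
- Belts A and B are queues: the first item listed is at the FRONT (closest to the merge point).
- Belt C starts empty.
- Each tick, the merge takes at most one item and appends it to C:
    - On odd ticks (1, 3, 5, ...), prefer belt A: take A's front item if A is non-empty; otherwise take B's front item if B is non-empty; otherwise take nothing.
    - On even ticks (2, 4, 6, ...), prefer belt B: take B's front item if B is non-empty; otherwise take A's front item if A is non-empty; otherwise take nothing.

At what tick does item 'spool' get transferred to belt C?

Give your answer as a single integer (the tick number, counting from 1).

Answer: 3

Derivation:
Tick 1: prefer A, take quill from A; A=[spool,jar,reel,gear,flask] B=[tube,iron,rod,wedge,hook,knob] C=[quill]
Tick 2: prefer B, take tube from B; A=[spool,jar,reel,gear,flask] B=[iron,rod,wedge,hook,knob] C=[quill,tube]
Tick 3: prefer A, take spool from A; A=[jar,reel,gear,flask] B=[iron,rod,wedge,hook,knob] C=[quill,tube,spool]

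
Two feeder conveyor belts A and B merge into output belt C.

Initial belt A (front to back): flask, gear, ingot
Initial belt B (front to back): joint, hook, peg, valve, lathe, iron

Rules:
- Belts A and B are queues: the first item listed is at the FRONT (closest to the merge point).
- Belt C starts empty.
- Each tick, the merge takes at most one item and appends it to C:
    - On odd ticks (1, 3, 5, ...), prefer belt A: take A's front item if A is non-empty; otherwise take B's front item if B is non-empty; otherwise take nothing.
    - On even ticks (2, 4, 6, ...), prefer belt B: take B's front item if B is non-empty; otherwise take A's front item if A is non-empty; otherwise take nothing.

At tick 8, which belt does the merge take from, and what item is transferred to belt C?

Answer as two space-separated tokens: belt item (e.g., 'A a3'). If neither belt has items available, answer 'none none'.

Answer: B lathe

Derivation:
Tick 1: prefer A, take flask from A; A=[gear,ingot] B=[joint,hook,peg,valve,lathe,iron] C=[flask]
Tick 2: prefer B, take joint from B; A=[gear,ingot] B=[hook,peg,valve,lathe,iron] C=[flask,joint]
Tick 3: prefer A, take gear from A; A=[ingot] B=[hook,peg,valve,lathe,iron] C=[flask,joint,gear]
Tick 4: prefer B, take hook from B; A=[ingot] B=[peg,valve,lathe,iron] C=[flask,joint,gear,hook]
Tick 5: prefer A, take ingot from A; A=[-] B=[peg,valve,lathe,iron] C=[flask,joint,gear,hook,ingot]
Tick 6: prefer B, take peg from B; A=[-] B=[valve,lathe,iron] C=[flask,joint,gear,hook,ingot,peg]
Tick 7: prefer A, take valve from B; A=[-] B=[lathe,iron] C=[flask,joint,gear,hook,ingot,peg,valve]
Tick 8: prefer B, take lathe from B; A=[-] B=[iron] C=[flask,joint,gear,hook,ingot,peg,valve,lathe]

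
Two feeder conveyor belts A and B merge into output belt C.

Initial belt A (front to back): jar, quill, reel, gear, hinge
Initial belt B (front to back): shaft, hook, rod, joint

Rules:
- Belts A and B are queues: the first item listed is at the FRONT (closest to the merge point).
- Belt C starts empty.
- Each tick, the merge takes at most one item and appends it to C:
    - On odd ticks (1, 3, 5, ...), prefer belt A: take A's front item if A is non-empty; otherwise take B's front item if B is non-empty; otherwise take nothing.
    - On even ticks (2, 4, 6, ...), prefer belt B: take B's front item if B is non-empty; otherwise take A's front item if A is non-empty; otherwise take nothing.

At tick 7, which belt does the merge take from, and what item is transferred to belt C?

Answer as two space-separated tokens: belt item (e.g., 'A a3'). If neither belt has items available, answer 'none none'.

Tick 1: prefer A, take jar from A; A=[quill,reel,gear,hinge] B=[shaft,hook,rod,joint] C=[jar]
Tick 2: prefer B, take shaft from B; A=[quill,reel,gear,hinge] B=[hook,rod,joint] C=[jar,shaft]
Tick 3: prefer A, take quill from A; A=[reel,gear,hinge] B=[hook,rod,joint] C=[jar,shaft,quill]
Tick 4: prefer B, take hook from B; A=[reel,gear,hinge] B=[rod,joint] C=[jar,shaft,quill,hook]
Tick 5: prefer A, take reel from A; A=[gear,hinge] B=[rod,joint] C=[jar,shaft,quill,hook,reel]
Tick 6: prefer B, take rod from B; A=[gear,hinge] B=[joint] C=[jar,shaft,quill,hook,reel,rod]
Tick 7: prefer A, take gear from A; A=[hinge] B=[joint] C=[jar,shaft,quill,hook,reel,rod,gear]

Answer: A gear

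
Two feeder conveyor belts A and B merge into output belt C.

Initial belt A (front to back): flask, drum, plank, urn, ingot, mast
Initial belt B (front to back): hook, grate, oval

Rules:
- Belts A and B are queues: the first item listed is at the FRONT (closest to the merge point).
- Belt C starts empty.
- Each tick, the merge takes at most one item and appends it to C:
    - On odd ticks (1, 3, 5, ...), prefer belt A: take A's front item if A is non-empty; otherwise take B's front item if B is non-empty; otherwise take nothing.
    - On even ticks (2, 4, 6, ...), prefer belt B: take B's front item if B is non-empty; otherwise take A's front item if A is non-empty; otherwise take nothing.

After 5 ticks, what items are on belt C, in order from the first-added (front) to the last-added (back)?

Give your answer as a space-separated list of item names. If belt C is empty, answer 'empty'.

Tick 1: prefer A, take flask from A; A=[drum,plank,urn,ingot,mast] B=[hook,grate,oval] C=[flask]
Tick 2: prefer B, take hook from B; A=[drum,plank,urn,ingot,mast] B=[grate,oval] C=[flask,hook]
Tick 3: prefer A, take drum from A; A=[plank,urn,ingot,mast] B=[grate,oval] C=[flask,hook,drum]
Tick 4: prefer B, take grate from B; A=[plank,urn,ingot,mast] B=[oval] C=[flask,hook,drum,grate]
Tick 5: prefer A, take plank from A; A=[urn,ingot,mast] B=[oval] C=[flask,hook,drum,grate,plank]

Answer: flask hook drum grate plank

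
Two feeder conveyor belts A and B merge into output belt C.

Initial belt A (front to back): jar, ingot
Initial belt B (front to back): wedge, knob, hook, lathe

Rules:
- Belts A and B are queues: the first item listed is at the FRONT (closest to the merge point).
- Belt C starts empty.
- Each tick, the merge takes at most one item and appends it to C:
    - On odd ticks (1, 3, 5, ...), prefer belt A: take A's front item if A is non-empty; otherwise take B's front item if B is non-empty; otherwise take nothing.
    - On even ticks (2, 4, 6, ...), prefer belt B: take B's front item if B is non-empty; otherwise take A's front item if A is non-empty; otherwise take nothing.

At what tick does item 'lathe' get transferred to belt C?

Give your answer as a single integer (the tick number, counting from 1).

Tick 1: prefer A, take jar from A; A=[ingot] B=[wedge,knob,hook,lathe] C=[jar]
Tick 2: prefer B, take wedge from B; A=[ingot] B=[knob,hook,lathe] C=[jar,wedge]
Tick 3: prefer A, take ingot from A; A=[-] B=[knob,hook,lathe] C=[jar,wedge,ingot]
Tick 4: prefer B, take knob from B; A=[-] B=[hook,lathe] C=[jar,wedge,ingot,knob]
Tick 5: prefer A, take hook from B; A=[-] B=[lathe] C=[jar,wedge,ingot,knob,hook]
Tick 6: prefer B, take lathe from B; A=[-] B=[-] C=[jar,wedge,ingot,knob,hook,lathe]

Answer: 6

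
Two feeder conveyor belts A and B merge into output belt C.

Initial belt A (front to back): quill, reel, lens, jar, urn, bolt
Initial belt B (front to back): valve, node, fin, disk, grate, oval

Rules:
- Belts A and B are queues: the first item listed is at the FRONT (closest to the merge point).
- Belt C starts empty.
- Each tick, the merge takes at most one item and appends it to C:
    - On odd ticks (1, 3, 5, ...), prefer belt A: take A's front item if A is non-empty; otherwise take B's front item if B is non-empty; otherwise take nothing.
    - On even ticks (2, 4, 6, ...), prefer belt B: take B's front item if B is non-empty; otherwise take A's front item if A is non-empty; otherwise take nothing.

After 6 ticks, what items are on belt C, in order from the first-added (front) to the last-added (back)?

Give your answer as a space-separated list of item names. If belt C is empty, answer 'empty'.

Answer: quill valve reel node lens fin

Derivation:
Tick 1: prefer A, take quill from A; A=[reel,lens,jar,urn,bolt] B=[valve,node,fin,disk,grate,oval] C=[quill]
Tick 2: prefer B, take valve from B; A=[reel,lens,jar,urn,bolt] B=[node,fin,disk,grate,oval] C=[quill,valve]
Tick 3: prefer A, take reel from A; A=[lens,jar,urn,bolt] B=[node,fin,disk,grate,oval] C=[quill,valve,reel]
Tick 4: prefer B, take node from B; A=[lens,jar,urn,bolt] B=[fin,disk,grate,oval] C=[quill,valve,reel,node]
Tick 5: prefer A, take lens from A; A=[jar,urn,bolt] B=[fin,disk,grate,oval] C=[quill,valve,reel,node,lens]
Tick 6: prefer B, take fin from B; A=[jar,urn,bolt] B=[disk,grate,oval] C=[quill,valve,reel,node,lens,fin]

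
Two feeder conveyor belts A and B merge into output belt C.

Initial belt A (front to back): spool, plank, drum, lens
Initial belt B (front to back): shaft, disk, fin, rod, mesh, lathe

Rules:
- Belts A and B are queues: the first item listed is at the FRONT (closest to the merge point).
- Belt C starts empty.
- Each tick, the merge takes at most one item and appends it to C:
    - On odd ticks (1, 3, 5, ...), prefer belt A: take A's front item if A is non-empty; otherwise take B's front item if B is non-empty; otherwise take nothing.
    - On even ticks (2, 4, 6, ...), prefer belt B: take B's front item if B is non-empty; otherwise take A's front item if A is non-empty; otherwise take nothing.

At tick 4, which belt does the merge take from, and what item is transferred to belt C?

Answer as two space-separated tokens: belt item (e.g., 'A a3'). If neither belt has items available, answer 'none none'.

Tick 1: prefer A, take spool from A; A=[plank,drum,lens] B=[shaft,disk,fin,rod,mesh,lathe] C=[spool]
Tick 2: prefer B, take shaft from B; A=[plank,drum,lens] B=[disk,fin,rod,mesh,lathe] C=[spool,shaft]
Tick 3: prefer A, take plank from A; A=[drum,lens] B=[disk,fin,rod,mesh,lathe] C=[spool,shaft,plank]
Tick 4: prefer B, take disk from B; A=[drum,lens] B=[fin,rod,mesh,lathe] C=[spool,shaft,plank,disk]

Answer: B disk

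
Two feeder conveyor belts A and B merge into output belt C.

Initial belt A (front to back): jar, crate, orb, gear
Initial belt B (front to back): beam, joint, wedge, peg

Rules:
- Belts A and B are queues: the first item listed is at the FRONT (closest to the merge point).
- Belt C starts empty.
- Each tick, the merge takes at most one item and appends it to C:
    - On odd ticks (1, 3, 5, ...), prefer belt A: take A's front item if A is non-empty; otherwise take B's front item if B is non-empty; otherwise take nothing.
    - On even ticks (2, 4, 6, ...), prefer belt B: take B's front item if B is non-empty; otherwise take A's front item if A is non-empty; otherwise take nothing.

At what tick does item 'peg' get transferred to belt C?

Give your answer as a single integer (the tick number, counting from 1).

Answer: 8

Derivation:
Tick 1: prefer A, take jar from A; A=[crate,orb,gear] B=[beam,joint,wedge,peg] C=[jar]
Tick 2: prefer B, take beam from B; A=[crate,orb,gear] B=[joint,wedge,peg] C=[jar,beam]
Tick 3: prefer A, take crate from A; A=[orb,gear] B=[joint,wedge,peg] C=[jar,beam,crate]
Tick 4: prefer B, take joint from B; A=[orb,gear] B=[wedge,peg] C=[jar,beam,crate,joint]
Tick 5: prefer A, take orb from A; A=[gear] B=[wedge,peg] C=[jar,beam,crate,joint,orb]
Tick 6: prefer B, take wedge from B; A=[gear] B=[peg] C=[jar,beam,crate,joint,orb,wedge]
Tick 7: prefer A, take gear from A; A=[-] B=[peg] C=[jar,beam,crate,joint,orb,wedge,gear]
Tick 8: prefer B, take peg from B; A=[-] B=[-] C=[jar,beam,crate,joint,orb,wedge,gear,peg]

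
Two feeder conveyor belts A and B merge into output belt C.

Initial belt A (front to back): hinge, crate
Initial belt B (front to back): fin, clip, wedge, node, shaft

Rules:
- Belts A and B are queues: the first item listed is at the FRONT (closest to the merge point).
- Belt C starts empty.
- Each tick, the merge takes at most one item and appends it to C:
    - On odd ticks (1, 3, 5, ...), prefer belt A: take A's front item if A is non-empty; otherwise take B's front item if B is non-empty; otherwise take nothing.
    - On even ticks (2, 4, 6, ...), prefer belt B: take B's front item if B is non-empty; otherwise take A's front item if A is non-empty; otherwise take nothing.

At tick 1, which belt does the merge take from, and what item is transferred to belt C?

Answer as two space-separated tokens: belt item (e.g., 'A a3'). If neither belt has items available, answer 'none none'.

Tick 1: prefer A, take hinge from A; A=[crate] B=[fin,clip,wedge,node,shaft] C=[hinge]

Answer: A hinge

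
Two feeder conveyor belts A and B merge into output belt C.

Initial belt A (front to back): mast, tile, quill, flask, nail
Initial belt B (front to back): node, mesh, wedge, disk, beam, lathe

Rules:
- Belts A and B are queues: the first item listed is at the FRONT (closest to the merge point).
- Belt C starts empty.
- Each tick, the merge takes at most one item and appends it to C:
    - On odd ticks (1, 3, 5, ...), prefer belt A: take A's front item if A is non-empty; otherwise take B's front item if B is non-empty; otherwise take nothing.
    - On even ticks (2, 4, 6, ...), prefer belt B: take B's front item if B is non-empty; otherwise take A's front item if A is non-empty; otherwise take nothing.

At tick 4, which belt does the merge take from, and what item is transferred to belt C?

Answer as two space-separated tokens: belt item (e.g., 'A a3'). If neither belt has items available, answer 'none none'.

Answer: B mesh

Derivation:
Tick 1: prefer A, take mast from A; A=[tile,quill,flask,nail] B=[node,mesh,wedge,disk,beam,lathe] C=[mast]
Tick 2: prefer B, take node from B; A=[tile,quill,flask,nail] B=[mesh,wedge,disk,beam,lathe] C=[mast,node]
Tick 3: prefer A, take tile from A; A=[quill,flask,nail] B=[mesh,wedge,disk,beam,lathe] C=[mast,node,tile]
Tick 4: prefer B, take mesh from B; A=[quill,flask,nail] B=[wedge,disk,beam,lathe] C=[mast,node,tile,mesh]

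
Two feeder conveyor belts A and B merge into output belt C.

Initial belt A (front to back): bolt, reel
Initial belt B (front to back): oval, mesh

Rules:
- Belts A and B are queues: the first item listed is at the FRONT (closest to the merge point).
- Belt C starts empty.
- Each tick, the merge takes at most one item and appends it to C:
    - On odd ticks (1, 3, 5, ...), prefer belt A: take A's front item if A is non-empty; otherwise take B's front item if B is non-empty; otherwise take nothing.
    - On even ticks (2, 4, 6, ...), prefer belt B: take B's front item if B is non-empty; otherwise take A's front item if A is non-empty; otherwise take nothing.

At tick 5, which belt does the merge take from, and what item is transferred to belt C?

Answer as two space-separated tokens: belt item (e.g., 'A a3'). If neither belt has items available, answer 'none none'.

Tick 1: prefer A, take bolt from A; A=[reel] B=[oval,mesh] C=[bolt]
Tick 2: prefer B, take oval from B; A=[reel] B=[mesh] C=[bolt,oval]
Tick 3: prefer A, take reel from A; A=[-] B=[mesh] C=[bolt,oval,reel]
Tick 4: prefer B, take mesh from B; A=[-] B=[-] C=[bolt,oval,reel,mesh]
Tick 5: prefer A, both empty, nothing taken; A=[-] B=[-] C=[bolt,oval,reel,mesh]

Answer: none none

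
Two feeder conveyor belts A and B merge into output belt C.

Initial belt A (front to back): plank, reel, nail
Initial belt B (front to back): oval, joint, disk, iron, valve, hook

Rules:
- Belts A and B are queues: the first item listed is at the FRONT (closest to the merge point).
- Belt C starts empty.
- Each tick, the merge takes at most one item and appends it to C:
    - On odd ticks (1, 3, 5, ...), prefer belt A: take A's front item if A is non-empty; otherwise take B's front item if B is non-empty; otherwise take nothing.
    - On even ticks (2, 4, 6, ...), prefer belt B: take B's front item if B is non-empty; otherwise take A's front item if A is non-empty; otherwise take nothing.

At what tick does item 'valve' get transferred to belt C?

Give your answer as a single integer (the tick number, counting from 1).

Tick 1: prefer A, take plank from A; A=[reel,nail] B=[oval,joint,disk,iron,valve,hook] C=[plank]
Tick 2: prefer B, take oval from B; A=[reel,nail] B=[joint,disk,iron,valve,hook] C=[plank,oval]
Tick 3: prefer A, take reel from A; A=[nail] B=[joint,disk,iron,valve,hook] C=[plank,oval,reel]
Tick 4: prefer B, take joint from B; A=[nail] B=[disk,iron,valve,hook] C=[plank,oval,reel,joint]
Tick 5: prefer A, take nail from A; A=[-] B=[disk,iron,valve,hook] C=[plank,oval,reel,joint,nail]
Tick 6: prefer B, take disk from B; A=[-] B=[iron,valve,hook] C=[plank,oval,reel,joint,nail,disk]
Tick 7: prefer A, take iron from B; A=[-] B=[valve,hook] C=[plank,oval,reel,joint,nail,disk,iron]
Tick 8: prefer B, take valve from B; A=[-] B=[hook] C=[plank,oval,reel,joint,nail,disk,iron,valve]

Answer: 8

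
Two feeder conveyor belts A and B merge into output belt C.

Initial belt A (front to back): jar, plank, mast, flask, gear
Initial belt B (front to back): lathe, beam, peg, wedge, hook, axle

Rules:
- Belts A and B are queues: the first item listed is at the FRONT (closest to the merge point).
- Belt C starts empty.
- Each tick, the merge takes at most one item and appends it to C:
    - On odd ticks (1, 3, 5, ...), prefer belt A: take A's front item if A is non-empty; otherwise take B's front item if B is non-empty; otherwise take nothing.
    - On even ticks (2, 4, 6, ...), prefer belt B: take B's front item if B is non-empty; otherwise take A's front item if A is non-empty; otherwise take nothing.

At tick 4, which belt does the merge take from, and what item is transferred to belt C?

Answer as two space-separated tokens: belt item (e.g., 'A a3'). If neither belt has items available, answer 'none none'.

Answer: B beam

Derivation:
Tick 1: prefer A, take jar from A; A=[plank,mast,flask,gear] B=[lathe,beam,peg,wedge,hook,axle] C=[jar]
Tick 2: prefer B, take lathe from B; A=[plank,mast,flask,gear] B=[beam,peg,wedge,hook,axle] C=[jar,lathe]
Tick 3: prefer A, take plank from A; A=[mast,flask,gear] B=[beam,peg,wedge,hook,axle] C=[jar,lathe,plank]
Tick 4: prefer B, take beam from B; A=[mast,flask,gear] B=[peg,wedge,hook,axle] C=[jar,lathe,plank,beam]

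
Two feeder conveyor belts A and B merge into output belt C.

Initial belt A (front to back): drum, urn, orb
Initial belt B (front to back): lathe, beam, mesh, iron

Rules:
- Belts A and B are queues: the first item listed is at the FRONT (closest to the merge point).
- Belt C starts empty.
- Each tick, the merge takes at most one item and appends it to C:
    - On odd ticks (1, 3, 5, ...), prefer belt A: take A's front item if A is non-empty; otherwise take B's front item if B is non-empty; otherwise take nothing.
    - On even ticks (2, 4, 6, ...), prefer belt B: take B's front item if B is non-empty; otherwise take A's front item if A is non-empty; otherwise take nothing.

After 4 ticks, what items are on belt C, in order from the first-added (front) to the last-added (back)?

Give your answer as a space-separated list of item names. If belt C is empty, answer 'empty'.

Tick 1: prefer A, take drum from A; A=[urn,orb] B=[lathe,beam,mesh,iron] C=[drum]
Tick 2: prefer B, take lathe from B; A=[urn,orb] B=[beam,mesh,iron] C=[drum,lathe]
Tick 3: prefer A, take urn from A; A=[orb] B=[beam,mesh,iron] C=[drum,lathe,urn]
Tick 4: prefer B, take beam from B; A=[orb] B=[mesh,iron] C=[drum,lathe,urn,beam]

Answer: drum lathe urn beam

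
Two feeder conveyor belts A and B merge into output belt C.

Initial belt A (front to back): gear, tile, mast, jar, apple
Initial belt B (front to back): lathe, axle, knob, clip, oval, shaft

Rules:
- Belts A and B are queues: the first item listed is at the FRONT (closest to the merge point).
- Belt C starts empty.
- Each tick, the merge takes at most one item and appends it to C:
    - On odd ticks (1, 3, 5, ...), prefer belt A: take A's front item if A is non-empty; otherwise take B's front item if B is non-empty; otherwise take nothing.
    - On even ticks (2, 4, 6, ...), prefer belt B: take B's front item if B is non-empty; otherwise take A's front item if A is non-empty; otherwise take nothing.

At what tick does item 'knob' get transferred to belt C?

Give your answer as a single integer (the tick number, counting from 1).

Answer: 6

Derivation:
Tick 1: prefer A, take gear from A; A=[tile,mast,jar,apple] B=[lathe,axle,knob,clip,oval,shaft] C=[gear]
Tick 2: prefer B, take lathe from B; A=[tile,mast,jar,apple] B=[axle,knob,clip,oval,shaft] C=[gear,lathe]
Tick 3: prefer A, take tile from A; A=[mast,jar,apple] B=[axle,knob,clip,oval,shaft] C=[gear,lathe,tile]
Tick 4: prefer B, take axle from B; A=[mast,jar,apple] B=[knob,clip,oval,shaft] C=[gear,lathe,tile,axle]
Tick 5: prefer A, take mast from A; A=[jar,apple] B=[knob,clip,oval,shaft] C=[gear,lathe,tile,axle,mast]
Tick 6: prefer B, take knob from B; A=[jar,apple] B=[clip,oval,shaft] C=[gear,lathe,tile,axle,mast,knob]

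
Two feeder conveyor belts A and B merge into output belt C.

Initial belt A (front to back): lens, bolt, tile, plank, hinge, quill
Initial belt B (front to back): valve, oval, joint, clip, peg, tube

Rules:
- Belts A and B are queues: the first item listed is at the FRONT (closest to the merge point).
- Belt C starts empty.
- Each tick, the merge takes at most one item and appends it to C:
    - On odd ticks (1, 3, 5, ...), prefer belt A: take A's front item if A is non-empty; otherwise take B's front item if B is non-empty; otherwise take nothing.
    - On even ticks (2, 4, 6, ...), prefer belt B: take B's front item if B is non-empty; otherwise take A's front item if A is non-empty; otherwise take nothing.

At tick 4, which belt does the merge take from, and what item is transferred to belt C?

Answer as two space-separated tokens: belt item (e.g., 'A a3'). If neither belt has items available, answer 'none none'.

Answer: B oval

Derivation:
Tick 1: prefer A, take lens from A; A=[bolt,tile,plank,hinge,quill] B=[valve,oval,joint,clip,peg,tube] C=[lens]
Tick 2: prefer B, take valve from B; A=[bolt,tile,plank,hinge,quill] B=[oval,joint,clip,peg,tube] C=[lens,valve]
Tick 3: prefer A, take bolt from A; A=[tile,plank,hinge,quill] B=[oval,joint,clip,peg,tube] C=[lens,valve,bolt]
Tick 4: prefer B, take oval from B; A=[tile,plank,hinge,quill] B=[joint,clip,peg,tube] C=[lens,valve,bolt,oval]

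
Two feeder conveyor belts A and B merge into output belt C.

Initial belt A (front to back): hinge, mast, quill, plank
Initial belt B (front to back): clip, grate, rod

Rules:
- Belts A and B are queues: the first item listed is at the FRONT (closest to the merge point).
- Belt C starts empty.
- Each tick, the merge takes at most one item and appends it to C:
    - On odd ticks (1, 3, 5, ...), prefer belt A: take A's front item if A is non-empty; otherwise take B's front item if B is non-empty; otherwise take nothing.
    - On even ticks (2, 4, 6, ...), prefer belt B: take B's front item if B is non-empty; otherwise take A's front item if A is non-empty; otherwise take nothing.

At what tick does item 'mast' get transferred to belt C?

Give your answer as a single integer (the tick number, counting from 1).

Tick 1: prefer A, take hinge from A; A=[mast,quill,plank] B=[clip,grate,rod] C=[hinge]
Tick 2: prefer B, take clip from B; A=[mast,quill,plank] B=[grate,rod] C=[hinge,clip]
Tick 3: prefer A, take mast from A; A=[quill,plank] B=[grate,rod] C=[hinge,clip,mast]

Answer: 3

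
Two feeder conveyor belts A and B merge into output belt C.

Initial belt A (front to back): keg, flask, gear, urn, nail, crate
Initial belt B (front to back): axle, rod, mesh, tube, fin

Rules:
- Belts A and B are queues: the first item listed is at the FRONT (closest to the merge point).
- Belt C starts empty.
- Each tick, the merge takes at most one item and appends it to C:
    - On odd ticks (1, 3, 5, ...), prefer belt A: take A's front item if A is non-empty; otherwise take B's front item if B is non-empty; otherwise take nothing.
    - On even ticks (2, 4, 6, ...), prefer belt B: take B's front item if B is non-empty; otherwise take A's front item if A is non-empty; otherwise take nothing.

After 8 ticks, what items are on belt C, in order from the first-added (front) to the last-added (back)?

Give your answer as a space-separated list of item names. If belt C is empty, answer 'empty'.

Answer: keg axle flask rod gear mesh urn tube

Derivation:
Tick 1: prefer A, take keg from A; A=[flask,gear,urn,nail,crate] B=[axle,rod,mesh,tube,fin] C=[keg]
Tick 2: prefer B, take axle from B; A=[flask,gear,urn,nail,crate] B=[rod,mesh,tube,fin] C=[keg,axle]
Tick 3: prefer A, take flask from A; A=[gear,urn,nail,crate] B=[rod,mesh,tube,fin] C=[keg,axle,flask]
Tick 4: prefer B, take rod from B; A=[gear,urn,nail,crate] B=[mesh,tube,fin] C=[keg,axle,flask,rod]
Tick 5: prefer A, take gear from A; A=[urn,nail,crate] B=[mesh,tube,fin] C=[keg,axle,flask,rod,gear]
Tick 6: prefer B, take mesh from B; A=[urn,nail,crate] B=[tube,fin] C=[keg,axle,flask,rod,gear,mesh]
Tick 7: prefer A, take urn from A; A=[nail,crate] B=[tube,fin] C=[keg,axle,flask,rod,gear,mesh,urn]
Tick 8: prefer B, take tube from B; A=[nail,crate] B=[fin] C=[keg,axle,flask,rod,gear,mesh,urn,tube]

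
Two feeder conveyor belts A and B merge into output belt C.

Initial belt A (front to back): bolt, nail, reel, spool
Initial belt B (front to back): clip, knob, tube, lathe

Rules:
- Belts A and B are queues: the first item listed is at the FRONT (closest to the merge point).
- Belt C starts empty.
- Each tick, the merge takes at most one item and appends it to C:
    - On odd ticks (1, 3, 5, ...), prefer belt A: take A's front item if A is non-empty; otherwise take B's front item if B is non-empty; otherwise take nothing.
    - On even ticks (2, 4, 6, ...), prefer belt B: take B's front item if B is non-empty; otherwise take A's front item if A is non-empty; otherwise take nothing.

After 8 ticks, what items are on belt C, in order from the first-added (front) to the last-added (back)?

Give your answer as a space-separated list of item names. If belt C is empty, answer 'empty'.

Tick 1: prefer A, take bolt from A; A=[nail,reel,spool] B=[clip,knob,tube,lathe] C=[bolt]
Tick 2: prefer B, take clip from B; A=[nail,reel,spool] B=[knob,tube,lathe] C=[bolt,clip]
Tick 3: prefer A, take nail from A; A=[reel,spool] B=[knob,tube,lathe] C=[bolt,clip,nail]
Tick 4: prefer B, take knob from B; A=[reel,spool] B=[tube,lathe] C=[bolt,clip,nail,knob]
Tick 5: prefer A, take reel from A; A=[spool] B=[tube,lathe] C=[bolt,clip,nail,knob,reel]
Tick 6: prefer B, take tube from B; A=[spool] B=[lathe] C=[bolt,clip,nail,knob,reel,tube]
Tick 7: prefer A, take spool from A; A=[-] B=[lathe] C=[bolt,clip,nail,knob,reel,tube,spool]
Tick 8: prefer B, take lathe from B; A=[-] B=[-] C=[bolt,clip,nail,knob,reel,tube,spool,lathe]

Answer: bolt clip nail knob reel tube spool lathe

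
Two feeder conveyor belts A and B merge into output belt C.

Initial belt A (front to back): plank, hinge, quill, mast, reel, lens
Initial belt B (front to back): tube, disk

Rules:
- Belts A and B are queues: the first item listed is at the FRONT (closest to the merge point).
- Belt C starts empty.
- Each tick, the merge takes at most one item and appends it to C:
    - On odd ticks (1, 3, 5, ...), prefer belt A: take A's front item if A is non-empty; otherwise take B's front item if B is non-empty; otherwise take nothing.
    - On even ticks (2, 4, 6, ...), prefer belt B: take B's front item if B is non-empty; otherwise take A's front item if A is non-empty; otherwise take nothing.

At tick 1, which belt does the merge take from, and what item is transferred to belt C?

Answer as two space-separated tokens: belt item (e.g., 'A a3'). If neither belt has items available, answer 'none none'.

Answer: A plank

Derivation:
Tick 1: prefer A, take plank from A; A=[hinge,quill,mast,reel,lens] B=[tube,disk] C=[plank]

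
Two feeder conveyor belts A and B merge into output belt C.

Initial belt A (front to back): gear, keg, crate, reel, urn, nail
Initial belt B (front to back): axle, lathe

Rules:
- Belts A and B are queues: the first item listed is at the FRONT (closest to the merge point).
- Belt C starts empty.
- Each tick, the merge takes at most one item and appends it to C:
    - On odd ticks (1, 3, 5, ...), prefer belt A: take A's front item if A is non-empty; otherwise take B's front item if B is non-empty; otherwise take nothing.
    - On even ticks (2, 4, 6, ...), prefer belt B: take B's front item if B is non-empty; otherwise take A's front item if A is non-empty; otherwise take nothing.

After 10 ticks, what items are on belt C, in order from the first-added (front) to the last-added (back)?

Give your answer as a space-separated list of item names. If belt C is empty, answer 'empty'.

Answer: gear axle keg lathe crate reel urn nail

Derivation:
Tick 1: prefer A, take gear from A; A=[keg,crate,reel,urn,nail] B=[axle,lathe] C=[gear]
Tick 2: prefer B, take axle from B; A=[keg,crate,reel,urn,nail] B=[lathe] C=[gear,axle]
Tick 3: prefer A, take keg from A; A=[crate,reel,urn,nail] B=[lathe] C=[gear,axle,keg]
Tick 4: prefer B, take lathe from B; A=[crate,reel,urn,nail] B=[-] C=[gear,axle,keg,lathe]
Tick 5: prefer A, take crate from A; A=[reel,urn,nail] B=[-] C=[gear,axle,keg,lathe,crate]
Tick 6: prefer B, take reel from A; A=[urn,nail] B=[-] C=[gear,axle,keg,lathe,crate,reel]
Tick 7: prefer A, take urn from A; A=[nail] B=[-] C=[gear,axle,keg,lathe,crate,reel,urn]
Tick 8: prefer B, take nail from A; A=[-] B=[-] C=[gear,axle,keg,lathe,crate,reel,urn,nail]
Tick 9: prefer A, both empty, nothing taken; A=[-] B=[-] C=[gear,axle,keg,lathe,crate,reel,urn,nail]
Tick 10: prefer B, both empty, nothing taken; A=[-] B=[-] C=[gear,axle,keg,lathe,crate,reel,urn,nail]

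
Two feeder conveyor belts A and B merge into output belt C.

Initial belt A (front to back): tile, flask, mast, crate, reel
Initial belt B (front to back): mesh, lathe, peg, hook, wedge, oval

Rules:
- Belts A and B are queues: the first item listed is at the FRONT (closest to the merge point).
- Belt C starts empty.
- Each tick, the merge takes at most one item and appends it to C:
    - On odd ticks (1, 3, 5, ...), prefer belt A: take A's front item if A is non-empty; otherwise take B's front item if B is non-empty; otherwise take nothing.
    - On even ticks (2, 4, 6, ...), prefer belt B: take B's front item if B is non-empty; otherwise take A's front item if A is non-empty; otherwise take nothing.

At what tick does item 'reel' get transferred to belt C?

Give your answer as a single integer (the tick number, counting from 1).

Answer: 9

Derivation:
Tick 1: prefer A, take tile from A; A=[flask,mast,crate,reel] B=[mesh,lathe,peg,hook,wedge,oval] C=[tile]
Tick 2: prefer B, take mesh from B; A=[flask,mast,crate,reel] B=[lathe,peg,hook,wedge,oval] C=[tile,mesh]
Tick 3: prefer A, take flask from A; A=[mast,crate,reel] B=[lathe,peg,hook,wedge,oval] C=[tile,mesh,flask]
Tick 4: prefer B, take lathe from B; A=[mast,crate,reel] B=[peg,hook,wedge,oval] C=[tile,mesh,flask,lathe]
Tick 5: prefer A, take mast from A; A=[crate,reel] B=[peg,hook,wedge,oval] C=[tile,mesh,flask,lathe,mast]
Tick 6: prefer B, take peg from B; A=[crate,reel] B=[hook,wedge,oval] C=[tile,mesh,flask,lathe,mast,peg]
Tick 7: prefer A, take crate from A; A=[reel] B=[hook,wedge,oval] C=[tile,mesh,flask,lathe,mast,peg,crate]
Tick 8: prefer B, take hook from B; A=[reel] B=[wedge,oval] C=[tile,mesh,flask,lathe,mast,peg,crate,hook]
Tick 9: prefer A, take reel from A; A=[-] B=[wedge,oval] C=[tile,mesh,flask,lathe,mast,peg,crate,hook,reel]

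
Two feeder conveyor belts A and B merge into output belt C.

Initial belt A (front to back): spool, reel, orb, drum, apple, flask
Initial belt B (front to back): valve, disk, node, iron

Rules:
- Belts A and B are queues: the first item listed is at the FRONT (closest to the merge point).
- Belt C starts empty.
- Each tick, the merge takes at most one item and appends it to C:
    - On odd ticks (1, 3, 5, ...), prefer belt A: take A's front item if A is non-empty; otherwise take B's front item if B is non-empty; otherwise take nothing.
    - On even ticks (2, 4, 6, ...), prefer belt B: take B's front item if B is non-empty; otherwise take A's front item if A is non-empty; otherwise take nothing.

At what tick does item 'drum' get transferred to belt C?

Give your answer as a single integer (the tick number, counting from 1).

Answer: 7

Derivation:
Tick 1: prefer A, take spool from A; A=[reel,orb,drum,apple,flask] B=[valve,disk,node,iron] C=[spool]
Tick 2: prefer B, take valve from B; A=[reel,orb,drum,apple,flask] B=[disk,node,iron] C=[spool,valve]
Tick 3: prefer A, take reel from A; A=[orb,drum,apple,flask] B=[disk,node,iron] C=[spool,valve,reel]
Tick 4: prefer B, take disk from B; A=[orb,drum,apple,flask] B=[node,iron] C=[spool,valve,reel,disk]
Tick 5: prefer A, take orb from A; A=[drum,apple,flask] B=[node,iron] C=[spool,valve,reel,disk,orb]
Tick 6: prefer B, take node from B; A=[drum,apple,flask] B=[iron] C=[spool,valve,reel,disk,orb,node]
Tick 7: prefer A, take drum from A; A=[apple,flask] B=[iron] C=[spool,valve,reel,disk,orb,node,drum]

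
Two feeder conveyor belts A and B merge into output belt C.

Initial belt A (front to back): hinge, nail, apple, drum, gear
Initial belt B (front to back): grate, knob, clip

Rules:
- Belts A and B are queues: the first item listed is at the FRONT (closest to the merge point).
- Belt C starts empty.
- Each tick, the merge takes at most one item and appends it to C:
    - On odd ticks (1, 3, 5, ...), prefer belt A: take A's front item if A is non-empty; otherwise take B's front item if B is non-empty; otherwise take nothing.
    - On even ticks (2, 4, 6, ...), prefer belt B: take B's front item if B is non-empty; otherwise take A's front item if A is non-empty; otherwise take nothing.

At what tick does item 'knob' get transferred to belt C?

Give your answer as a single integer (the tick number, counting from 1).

Answer: 4

Derivation:
Tick 1: prefer A, take hinge from A; A=[nail,apple,drum,gear] B=[grate,knob,clip] C=[hinge]
Tick 2: prefer B, take grate from B; A=[nail,apple,drum,gear] B=[knob,clip] C=[hinge,grate]
Tick 3: prefer A, take nail from A; A=[apple,drum,gear] B=[knob,clip] C=[hinge,grate,nail]
Tick 4: prefer B, take knob from B; A=[apple,drum,gear] B=[clip] C=[hinge,grate,nail,knob]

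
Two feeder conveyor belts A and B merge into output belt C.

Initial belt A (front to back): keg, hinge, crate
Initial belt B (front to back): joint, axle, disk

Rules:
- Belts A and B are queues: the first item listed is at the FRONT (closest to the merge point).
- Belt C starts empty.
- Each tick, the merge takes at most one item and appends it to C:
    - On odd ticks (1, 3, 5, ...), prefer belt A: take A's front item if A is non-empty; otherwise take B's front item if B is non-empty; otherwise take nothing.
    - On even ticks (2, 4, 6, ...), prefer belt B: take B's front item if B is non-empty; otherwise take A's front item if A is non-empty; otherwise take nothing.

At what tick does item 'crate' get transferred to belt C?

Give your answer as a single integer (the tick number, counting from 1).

Tick 1: prefer A, take keg from A; A=[hinge,crate] B=[joint,axle,disk] C=[keg]
Tick 2: prefer B, take joint from B; A=[hinge,crate] B=[axle,disk] C=[keg,joint]
Tick 3: prefer A, take hinge from A; A=[crate] B=[axle,disk] C=[keg,joint,hinge]
Tick 4: prefer B, take axle from B; A=[crate] B=[disk] C=[keg,joint,hinge,axle]
Tick 5: prefer A, take crate from A; A=[-] B=[disk] C=[keg,joint,hinge,axle,crate]

Answer: 5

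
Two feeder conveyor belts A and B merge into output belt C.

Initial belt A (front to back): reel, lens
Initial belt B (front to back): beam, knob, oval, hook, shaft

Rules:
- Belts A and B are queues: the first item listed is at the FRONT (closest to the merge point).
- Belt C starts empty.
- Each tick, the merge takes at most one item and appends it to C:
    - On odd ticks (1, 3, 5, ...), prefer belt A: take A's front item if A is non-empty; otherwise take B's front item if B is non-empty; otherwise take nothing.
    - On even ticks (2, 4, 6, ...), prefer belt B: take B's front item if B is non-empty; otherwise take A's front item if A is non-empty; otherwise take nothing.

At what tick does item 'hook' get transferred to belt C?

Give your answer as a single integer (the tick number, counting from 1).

Tick 1: prefer A, take reel from A; A=[lens] B=[beam,knob,oval,hook,shaft] C=[reel]
Tick 2: prefer B, take beam from B; A=[lens] B=[knob,oval,hook,shaft] C=[reel,beam]
Tick 3: prefer A, take lens from A; A=[-] B=[knob,oval,hook,shaft] C=[reel,beam,lens]
Tick 4: prefer B, take knob from B; A=[-] B=[oval,hook,shaft] C=[reel,beam,lens,knob]
Tick 5: prefer A, take oval from B; A=[-] B=[hook,shaft] C=[reel,beam,lens,knob,oval]
Tick 6: prefer B, take hook from B; A=[-] B=[shaft] C=[reel,beam,lens,knob,oval,hook]

Answer: 6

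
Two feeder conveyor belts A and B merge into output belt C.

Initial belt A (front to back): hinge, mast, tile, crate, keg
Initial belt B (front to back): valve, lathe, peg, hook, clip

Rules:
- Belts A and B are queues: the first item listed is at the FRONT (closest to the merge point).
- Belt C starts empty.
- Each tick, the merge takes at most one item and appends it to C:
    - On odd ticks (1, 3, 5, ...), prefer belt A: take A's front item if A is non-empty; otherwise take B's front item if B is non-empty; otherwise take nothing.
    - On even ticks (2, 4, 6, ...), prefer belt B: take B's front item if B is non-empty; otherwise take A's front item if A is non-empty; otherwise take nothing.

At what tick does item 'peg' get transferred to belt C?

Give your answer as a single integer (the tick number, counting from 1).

Answer: 6

Derivation:
Tick 1: prefer A, take hinge from A; A=[mast,tile,crate,keg] B=[valve,lathe,peg,hook,clip] C=[hinge]
Tick 2: prefer B, take valve from B; A=[mast,tile,crate,keg] B=[lathe,peg,hook,clip] C=[hinge,valve]
Tick 3: prefer A, take mast from A; A=[tile,crate,keg] B=[lathe,peg,hook,clip] C=[hinge,valve,mast]
Tick 4: prefer B, take lathe from B; A=[tile,crate,keg] B=[peg,hook,clip] C=[hinge,valve,mast,lathe]
Tick 5: prefer A, take tile from A; A=[crate,keg] B=[peg,hook,clip] C=[hinge,valve,mast,lathe,tile]
Tick 6: prefer B, take peg from B; A=[crate,keg] B=[hook,clip] C=[hinge,valve,mast,lathe,tile,peg]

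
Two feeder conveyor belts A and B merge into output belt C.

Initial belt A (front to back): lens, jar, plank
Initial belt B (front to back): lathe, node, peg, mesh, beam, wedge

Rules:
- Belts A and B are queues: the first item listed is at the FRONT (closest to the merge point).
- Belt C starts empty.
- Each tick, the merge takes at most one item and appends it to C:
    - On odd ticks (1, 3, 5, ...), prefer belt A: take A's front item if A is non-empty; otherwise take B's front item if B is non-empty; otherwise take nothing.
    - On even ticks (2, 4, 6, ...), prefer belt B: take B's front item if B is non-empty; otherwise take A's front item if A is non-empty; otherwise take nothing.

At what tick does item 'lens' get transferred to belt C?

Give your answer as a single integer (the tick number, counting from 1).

Tick 1: prefer A, take lens from A; A=[jar,plank] B=[lathe,node,peg,mesh,beam,wedge] C=[lens]

Answer: 1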